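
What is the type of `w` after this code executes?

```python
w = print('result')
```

print() returns None

NoneType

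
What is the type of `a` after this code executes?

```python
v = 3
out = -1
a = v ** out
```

int ** negative int returns float

float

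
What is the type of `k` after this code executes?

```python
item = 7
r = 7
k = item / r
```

int / int always returns float in Python 3 (7 / 7 = 1)

float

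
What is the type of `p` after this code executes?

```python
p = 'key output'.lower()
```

str.lower() returns str

str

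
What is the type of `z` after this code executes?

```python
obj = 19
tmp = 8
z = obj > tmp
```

Comparison operators return bool

bool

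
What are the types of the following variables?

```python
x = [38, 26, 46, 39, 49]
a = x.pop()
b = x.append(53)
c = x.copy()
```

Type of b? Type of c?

list.append() returns None; list.copy() returns list

NoneType, list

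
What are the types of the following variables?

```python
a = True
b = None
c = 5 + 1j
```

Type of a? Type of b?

a is bool; b is NoneType

bool, NoneType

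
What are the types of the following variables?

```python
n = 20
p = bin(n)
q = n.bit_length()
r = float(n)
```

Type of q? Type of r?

int.bit_length() returns int; float() returns float

int, float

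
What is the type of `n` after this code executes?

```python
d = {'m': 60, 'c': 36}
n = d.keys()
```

.keys() returns a dict_keys view object

dict_keys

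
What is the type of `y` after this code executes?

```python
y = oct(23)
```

oct() returns str representation

str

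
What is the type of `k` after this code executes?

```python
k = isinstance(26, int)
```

isinstance() returns bool

bool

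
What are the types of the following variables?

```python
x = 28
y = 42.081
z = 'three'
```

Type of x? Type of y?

x is int; y is float

int, float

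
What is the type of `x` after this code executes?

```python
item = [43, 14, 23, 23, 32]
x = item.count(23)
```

list.count() returns int

int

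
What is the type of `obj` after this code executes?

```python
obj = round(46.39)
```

round() with no ndigits arg returns int

int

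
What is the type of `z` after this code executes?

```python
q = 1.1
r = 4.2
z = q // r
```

float // float returns float (floor division preserves float type)

float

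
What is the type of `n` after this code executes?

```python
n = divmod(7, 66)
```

divmod() returns a tuple (quotient, remainder)

tuple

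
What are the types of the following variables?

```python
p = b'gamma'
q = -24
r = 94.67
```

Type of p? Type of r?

p is bytes; r is float

bytes, float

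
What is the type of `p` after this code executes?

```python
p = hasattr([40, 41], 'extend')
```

hasattr() returns bool

bool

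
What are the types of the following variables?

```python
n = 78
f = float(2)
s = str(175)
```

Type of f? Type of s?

f is float; s is str

float, str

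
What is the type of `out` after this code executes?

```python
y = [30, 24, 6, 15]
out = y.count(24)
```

list.count() returns int

int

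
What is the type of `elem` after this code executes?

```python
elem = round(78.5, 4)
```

round() with ndigits arg returns float

float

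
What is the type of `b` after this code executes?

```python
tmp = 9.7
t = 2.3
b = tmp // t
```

float // float returns float (floor division preserves float type)

float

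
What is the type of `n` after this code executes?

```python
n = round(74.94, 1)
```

round() with ndigits arg returns float

float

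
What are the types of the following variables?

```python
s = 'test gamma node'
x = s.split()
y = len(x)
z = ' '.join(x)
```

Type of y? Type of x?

len() returns int; str.split() returns list

int, list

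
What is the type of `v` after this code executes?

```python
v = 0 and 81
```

'and' returns the first falsy value (0, which is int)

int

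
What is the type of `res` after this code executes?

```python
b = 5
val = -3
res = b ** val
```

int ** negative int returns float

float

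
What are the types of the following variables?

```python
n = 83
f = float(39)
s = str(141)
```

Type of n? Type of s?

n is int; s is str

int, str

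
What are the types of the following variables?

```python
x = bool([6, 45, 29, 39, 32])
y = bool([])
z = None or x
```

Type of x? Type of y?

bool() returns bool; bool() returns bool

bool, bool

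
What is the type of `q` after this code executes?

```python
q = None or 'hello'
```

'or' with None returns the other value ('hello', str)

str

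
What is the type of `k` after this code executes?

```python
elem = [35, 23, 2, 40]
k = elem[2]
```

Indexing a list of ints returns int (elem[2] = 2)

int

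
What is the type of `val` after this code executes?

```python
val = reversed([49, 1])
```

reversed() on a list returns a list_reverseiterator

list_reverseiterator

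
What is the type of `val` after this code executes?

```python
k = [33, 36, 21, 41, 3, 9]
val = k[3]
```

Indexing a list of ints returns int (k[3] = 41)

int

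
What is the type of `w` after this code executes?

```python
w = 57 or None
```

'or' returns first truthy value (57, int)

int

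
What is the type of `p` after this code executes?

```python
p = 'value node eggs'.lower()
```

str.lower() returns str

str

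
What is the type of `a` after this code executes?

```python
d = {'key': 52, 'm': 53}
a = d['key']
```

Accessing dict[str, int] with key 'key' returns int value 52

int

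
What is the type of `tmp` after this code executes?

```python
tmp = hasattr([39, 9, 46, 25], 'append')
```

hasattr() returns bool

bool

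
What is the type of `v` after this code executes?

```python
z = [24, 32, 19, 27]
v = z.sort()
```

list.sort() returns None (sorts in place)

NoneType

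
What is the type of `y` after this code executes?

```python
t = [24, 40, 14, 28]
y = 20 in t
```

'in' operator returns bool

bool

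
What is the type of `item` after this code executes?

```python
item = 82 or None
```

'or' returns first truthy value (82, int)

int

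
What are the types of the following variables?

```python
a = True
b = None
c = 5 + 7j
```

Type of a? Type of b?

a is bool; b is NoneType

bool, NoneType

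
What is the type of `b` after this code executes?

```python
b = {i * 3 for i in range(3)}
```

A set comprehension {expr for x in iterable} produces a set

set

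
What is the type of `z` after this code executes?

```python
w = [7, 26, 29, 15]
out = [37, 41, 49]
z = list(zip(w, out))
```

list(zip(...)) returns a list of tuples

list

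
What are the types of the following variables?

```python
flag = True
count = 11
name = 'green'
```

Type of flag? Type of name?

flag is bool; name is str

bool, str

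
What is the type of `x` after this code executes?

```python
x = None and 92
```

'and' returns first falsy value (None)

NoneType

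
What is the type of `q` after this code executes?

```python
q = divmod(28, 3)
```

divmod() returns a tuple (quotient, remainder)

tuple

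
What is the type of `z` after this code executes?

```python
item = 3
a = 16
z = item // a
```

int // int returns int (3 // 16 = 0)

int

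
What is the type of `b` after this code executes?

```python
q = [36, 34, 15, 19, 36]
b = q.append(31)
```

list.append() returns None (mutates in place)

NoneType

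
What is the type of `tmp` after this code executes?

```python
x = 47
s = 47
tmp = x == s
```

Equality comparison returns bool

bool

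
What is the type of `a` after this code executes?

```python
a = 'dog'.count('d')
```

str.count() returns int

int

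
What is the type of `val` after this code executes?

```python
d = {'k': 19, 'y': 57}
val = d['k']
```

Accessing dict[str, int] with key 'k' returns int value 19

int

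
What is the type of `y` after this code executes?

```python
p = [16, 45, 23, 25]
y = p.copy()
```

list.copy() returns list

list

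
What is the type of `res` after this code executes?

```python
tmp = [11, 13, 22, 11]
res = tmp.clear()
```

list.clear() returns None

NoneType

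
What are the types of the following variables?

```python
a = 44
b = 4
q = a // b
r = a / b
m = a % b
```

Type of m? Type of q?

int % int returns int; int // int returns int

int, int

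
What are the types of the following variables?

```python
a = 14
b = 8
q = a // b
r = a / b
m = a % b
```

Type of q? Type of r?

int // int returns int; int / int returns float

int, float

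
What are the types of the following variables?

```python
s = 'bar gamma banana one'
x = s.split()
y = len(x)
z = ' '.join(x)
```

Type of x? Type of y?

str.split() returns list; len() returns int

list, int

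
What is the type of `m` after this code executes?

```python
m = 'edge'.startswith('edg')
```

str.startswith() returns bool

bool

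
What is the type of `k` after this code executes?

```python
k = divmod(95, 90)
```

divmod() returns a tuple (quotient, remainder)

tuple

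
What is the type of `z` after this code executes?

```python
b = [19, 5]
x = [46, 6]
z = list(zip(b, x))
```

list(zip(...)) returns a list of tuples

list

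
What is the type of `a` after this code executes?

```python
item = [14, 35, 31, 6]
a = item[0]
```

Indexing a list of ints returns int (item[0] = 14)

int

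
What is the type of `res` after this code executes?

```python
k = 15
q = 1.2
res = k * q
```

int * float returns float (15 * 1.2 = 18.0)

float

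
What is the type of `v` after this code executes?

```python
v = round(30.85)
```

round() with no ndigits arg returns int

int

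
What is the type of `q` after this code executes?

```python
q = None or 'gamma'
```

'or' with None returns the other value ('gamma', str)

str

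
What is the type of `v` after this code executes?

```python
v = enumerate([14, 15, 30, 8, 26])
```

enumerate() returns an enumerate iterator object

enumerate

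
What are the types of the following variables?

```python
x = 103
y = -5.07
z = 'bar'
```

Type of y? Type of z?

y is float; z is str

float, str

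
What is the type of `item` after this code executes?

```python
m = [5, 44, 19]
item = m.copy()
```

list.copy() returns list

list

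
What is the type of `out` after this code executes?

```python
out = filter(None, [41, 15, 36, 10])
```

filter() returns a filter iterator object

filter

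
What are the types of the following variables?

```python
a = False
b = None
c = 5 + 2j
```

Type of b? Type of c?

b is NoneType; c is complex

NoneType, complex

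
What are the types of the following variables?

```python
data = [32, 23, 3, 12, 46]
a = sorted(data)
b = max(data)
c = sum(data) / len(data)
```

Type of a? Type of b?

sorted() returns list; max of ints returns int

list, int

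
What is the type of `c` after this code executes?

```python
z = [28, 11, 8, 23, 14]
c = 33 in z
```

'in' operator returns bool

bool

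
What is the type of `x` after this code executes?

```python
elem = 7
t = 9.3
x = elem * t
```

int * float returns float (7 * 9.3 = 65.1)

float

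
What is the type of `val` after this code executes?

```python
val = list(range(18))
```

list(range(...)) returns list

list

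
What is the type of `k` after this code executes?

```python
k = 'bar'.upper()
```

str.upper() returns str

str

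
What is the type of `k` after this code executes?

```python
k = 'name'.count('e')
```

str.count() returns int

int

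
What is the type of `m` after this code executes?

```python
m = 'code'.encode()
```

str.encode() returns bytes

bytes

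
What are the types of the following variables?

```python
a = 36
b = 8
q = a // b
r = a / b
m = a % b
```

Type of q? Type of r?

int // int returns int; int / int returns float

int, float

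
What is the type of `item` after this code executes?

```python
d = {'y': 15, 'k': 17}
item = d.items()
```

dict.items() returns a dict_items view

dict_items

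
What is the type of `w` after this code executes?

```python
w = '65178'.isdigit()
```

str.isdigit() returns bool

bool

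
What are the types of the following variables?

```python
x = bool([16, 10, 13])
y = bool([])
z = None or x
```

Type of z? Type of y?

None or <bool> returns the bool; bool() returns bool

bool, bool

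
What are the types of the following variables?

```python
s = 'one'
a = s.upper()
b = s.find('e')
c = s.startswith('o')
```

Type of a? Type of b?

str.upper() returns str; str.find() returns int

str, int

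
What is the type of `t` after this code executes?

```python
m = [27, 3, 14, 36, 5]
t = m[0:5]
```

Slicing a list always returns a list

list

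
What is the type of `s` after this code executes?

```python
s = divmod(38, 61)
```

divmod() returns a tuple (quotient, remainder)

tuple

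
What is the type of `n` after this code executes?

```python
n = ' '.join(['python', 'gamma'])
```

str.join() returns str

str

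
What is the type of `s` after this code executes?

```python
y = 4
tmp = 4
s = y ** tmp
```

int ** positive int returns int (4 ** 4 = 256)

int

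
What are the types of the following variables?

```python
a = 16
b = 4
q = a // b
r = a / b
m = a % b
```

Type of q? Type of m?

int // int returns int; int % int returns int

int, int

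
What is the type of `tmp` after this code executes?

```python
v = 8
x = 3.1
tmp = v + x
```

int + float returns float (8 + 3.1 = 11.1)

float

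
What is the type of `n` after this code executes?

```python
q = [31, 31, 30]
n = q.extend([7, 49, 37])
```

list.extend() returns None

NoneType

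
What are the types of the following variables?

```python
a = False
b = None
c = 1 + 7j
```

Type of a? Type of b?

a is bool; b is NoneType

bool, NoneType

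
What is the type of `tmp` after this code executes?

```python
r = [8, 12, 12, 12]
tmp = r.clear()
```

list.clear() returns None

NoneType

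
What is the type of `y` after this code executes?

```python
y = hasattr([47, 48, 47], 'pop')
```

hasattr() returns bool

bool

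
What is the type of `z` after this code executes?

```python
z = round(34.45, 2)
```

round() with ndigits arg returns float

float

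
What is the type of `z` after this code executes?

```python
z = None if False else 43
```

Ternary: condition is False, else branch (43) taken → int

int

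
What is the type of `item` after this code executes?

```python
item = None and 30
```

'and' returns first falsy value (None)

NoneType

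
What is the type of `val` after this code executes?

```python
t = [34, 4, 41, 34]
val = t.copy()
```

list.copy() returns list

list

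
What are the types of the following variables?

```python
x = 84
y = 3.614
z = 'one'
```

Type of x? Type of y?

x is int; y is float

int, float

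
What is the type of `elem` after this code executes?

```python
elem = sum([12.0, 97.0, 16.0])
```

sum() of floats returns float

float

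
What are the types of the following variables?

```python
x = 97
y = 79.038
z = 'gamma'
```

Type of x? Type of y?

x is int; y is float

int, float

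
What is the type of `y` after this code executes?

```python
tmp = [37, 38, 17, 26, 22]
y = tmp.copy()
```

list.copy() returns list

list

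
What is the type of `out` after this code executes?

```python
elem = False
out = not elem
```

'not' always returns bool

bool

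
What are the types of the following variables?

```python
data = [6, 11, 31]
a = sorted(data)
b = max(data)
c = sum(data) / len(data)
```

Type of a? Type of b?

sorted() returns list; max of ints returns int

list, int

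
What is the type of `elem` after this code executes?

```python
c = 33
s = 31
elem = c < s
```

Comparison operators return bool

bool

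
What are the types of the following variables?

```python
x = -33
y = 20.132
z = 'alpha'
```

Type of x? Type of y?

x is int; y is float

int, float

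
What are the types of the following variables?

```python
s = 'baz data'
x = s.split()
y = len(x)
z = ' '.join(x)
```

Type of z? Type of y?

str.join() returns str; len() returns int

str, int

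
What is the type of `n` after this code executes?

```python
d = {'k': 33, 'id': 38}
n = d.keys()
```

.keys() returns a dict_keys view object

dict_keys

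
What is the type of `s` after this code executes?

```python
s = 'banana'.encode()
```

str.encode() returns bytes

bytes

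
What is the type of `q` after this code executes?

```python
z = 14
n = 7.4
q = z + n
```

int + float returns float (14 + 7.4 = 21.4)

float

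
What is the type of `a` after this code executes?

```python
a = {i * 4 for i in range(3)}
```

A set comprehension {expr for x in iterable} produces a set

set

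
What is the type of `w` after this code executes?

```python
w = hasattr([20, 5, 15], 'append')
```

hasattr() returns bool

bool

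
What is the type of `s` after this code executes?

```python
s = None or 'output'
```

'or' with None returns the other value ('output', str)

str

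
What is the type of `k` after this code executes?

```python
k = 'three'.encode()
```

str.encode() returns bytes

bytes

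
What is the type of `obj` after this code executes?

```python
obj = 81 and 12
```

'and' returns the last value when all truthy (12, which is int)

int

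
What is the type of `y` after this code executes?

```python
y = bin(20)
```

bin() returns str representation

str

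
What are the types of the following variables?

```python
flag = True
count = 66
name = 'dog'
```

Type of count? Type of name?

count is int; name is str

int, str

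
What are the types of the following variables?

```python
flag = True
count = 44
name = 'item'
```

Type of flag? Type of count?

flag is bool; count is int

bool, int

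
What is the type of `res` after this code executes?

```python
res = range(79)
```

range() returns a range object

range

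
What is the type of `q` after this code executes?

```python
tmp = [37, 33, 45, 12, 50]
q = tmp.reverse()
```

list.reverse() returns None

NoneType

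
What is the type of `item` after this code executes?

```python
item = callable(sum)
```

callable() returns bool

bool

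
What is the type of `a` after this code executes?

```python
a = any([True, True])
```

any() returns bool

bool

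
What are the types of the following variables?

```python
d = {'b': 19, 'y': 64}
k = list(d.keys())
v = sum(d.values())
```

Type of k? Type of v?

list(...) returns list; sum of int values returns int

list, int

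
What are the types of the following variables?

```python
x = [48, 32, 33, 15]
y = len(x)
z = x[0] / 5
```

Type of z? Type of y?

int / int returns float; len() returns int

float, int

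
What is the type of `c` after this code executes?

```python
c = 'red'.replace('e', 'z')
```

str.replace() returns str

str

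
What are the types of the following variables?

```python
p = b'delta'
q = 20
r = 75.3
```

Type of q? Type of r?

q is int; r is float

int, float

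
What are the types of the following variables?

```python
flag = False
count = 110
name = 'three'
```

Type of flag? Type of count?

flag is bool; count is int

bool, int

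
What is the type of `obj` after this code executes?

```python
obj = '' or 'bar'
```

'or' returns first truthy value ('bar', which is str)

str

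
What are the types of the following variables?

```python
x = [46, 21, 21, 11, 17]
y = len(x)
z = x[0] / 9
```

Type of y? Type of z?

len() returns int; int / int returns float

int, float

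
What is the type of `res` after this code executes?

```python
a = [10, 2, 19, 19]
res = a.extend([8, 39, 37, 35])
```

list.extend() returns None

NoneType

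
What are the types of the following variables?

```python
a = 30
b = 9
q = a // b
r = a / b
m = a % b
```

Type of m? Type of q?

int % int returns int; int // int returns int

int, int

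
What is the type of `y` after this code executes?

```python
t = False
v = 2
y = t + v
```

bool + int returns int (False is 0, so 0 + 2 = 2)

int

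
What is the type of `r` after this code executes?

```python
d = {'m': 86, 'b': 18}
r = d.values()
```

.values() returns a dict_values view object

dict_values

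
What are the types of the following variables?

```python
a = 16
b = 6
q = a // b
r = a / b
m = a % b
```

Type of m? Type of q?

int % int returns int; int // int returns int

int, int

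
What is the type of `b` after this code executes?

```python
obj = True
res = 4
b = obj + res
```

bool + int returns int (True is 1, so 1 + 4 = 5)

int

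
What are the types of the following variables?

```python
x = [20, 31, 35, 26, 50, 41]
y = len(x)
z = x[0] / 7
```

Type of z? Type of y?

int / int returns float; len() returns int

float, int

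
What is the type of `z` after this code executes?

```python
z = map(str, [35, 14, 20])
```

map() returns a map iterator object

map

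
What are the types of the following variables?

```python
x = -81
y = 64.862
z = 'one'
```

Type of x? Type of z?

x is int; z is str

int, str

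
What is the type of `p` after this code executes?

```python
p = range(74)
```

range() returns a range object

range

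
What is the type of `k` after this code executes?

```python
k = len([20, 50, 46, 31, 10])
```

len() always returns int

int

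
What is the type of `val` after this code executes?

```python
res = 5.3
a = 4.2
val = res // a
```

float // float returns float (floor division preserves float type)

float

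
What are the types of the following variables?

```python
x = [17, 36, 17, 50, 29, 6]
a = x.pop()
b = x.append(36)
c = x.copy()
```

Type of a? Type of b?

list.pop() returns the element (int); list.append() returns None

int, NoneType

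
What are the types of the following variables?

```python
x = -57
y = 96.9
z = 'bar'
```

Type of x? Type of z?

x is int; z is str

int, str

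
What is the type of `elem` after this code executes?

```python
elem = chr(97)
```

chr() returns str (single character)

str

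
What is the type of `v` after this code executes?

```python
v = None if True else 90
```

Ternary: condition is True, if branch (None) taken → NoneType

NoneType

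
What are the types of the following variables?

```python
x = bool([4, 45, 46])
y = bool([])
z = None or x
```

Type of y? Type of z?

bool() returns bool; None or <bool> returns the bool

bool, bool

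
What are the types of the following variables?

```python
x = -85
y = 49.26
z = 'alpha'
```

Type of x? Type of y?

x is int; y is float

int, float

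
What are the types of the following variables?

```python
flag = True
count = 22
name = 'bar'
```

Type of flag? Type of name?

flag is bool; name is str

bool, str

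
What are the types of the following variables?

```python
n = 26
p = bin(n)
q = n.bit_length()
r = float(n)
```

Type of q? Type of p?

int.bit_length() returns int; bin() returns str

int, str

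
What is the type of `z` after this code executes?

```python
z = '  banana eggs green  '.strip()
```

str.strip() returns str

str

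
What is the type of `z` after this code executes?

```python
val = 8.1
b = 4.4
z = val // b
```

float // float returns float (floor division preserves float type)

float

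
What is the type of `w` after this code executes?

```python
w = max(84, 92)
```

max() of ints returns int

int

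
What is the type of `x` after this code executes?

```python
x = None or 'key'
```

'or' with None returns the other value ('key', str)

str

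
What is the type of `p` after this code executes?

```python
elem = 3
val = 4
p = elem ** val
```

int ** positive int returns int (3 ** 4 = 81)

int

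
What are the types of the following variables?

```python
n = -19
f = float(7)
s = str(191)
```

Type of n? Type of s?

n is int; s is str

int, str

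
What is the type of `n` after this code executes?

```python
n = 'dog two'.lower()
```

str.lower() returns str

str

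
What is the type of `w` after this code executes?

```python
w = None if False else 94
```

Ternary: condition is False, else branch (94) taken → int

int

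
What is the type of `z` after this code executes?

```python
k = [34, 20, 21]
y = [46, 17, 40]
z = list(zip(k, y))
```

list(zip(...)) returns a list of tuples

list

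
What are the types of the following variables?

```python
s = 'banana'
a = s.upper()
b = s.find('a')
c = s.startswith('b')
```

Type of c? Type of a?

str.startswith() returns bool; str.upper() returns str

bool, str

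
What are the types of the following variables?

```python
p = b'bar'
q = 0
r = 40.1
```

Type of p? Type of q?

p is bytes; q is int

bytes, int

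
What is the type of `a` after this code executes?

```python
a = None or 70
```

'or' with None returns the other value (70, int)

int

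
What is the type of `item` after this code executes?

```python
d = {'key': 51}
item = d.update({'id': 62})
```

dict.update() returns None

NoneType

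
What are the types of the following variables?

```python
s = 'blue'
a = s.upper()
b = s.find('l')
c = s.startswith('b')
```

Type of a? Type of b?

str.upper() returns str; str.find() returns int

str, int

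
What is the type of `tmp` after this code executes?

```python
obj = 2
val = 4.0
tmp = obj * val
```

int * float returns float (2 * 4.0 = 8.0)

float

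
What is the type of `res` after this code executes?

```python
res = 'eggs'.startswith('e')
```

str.startswith() returns bool

bool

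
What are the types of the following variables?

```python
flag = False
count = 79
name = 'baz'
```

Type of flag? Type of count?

flag is bool; count is int

bool, int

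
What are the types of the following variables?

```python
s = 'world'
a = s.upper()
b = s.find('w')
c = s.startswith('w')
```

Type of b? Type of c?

str.find() returns int; str.startswith() returns bool

int, bool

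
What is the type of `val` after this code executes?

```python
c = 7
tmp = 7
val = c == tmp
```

Equality comparison returns bool

bool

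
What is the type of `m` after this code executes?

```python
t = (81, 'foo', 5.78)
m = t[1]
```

Index 1 of tuple is 'foo' which is str

str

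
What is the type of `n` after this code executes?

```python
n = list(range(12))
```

list(range(...)) returns list

list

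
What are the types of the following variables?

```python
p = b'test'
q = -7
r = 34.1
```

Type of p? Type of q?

p is bytes; q is int

bytes, int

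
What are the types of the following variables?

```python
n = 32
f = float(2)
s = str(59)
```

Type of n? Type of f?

n is int; f is float

int, float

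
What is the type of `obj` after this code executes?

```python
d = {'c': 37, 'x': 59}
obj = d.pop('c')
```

dict.pop() returns the value (int)

int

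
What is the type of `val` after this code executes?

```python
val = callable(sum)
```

callable() returns bool

bool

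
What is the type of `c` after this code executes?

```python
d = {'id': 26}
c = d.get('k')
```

dict.get() returns None when key 'k' is not found and no default given

NoneType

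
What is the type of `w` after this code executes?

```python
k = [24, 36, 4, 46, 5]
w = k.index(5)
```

list.index() returns int

int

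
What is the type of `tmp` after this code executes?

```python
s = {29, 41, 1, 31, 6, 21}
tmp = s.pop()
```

Popping from a set of ints returns int

int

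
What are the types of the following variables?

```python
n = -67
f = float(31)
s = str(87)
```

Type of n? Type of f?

n is int; f is float

int, float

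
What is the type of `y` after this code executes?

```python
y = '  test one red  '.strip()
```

str.strip() returns str

str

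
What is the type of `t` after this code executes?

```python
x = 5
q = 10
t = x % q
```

int % int returns int (5 % 10 = 5)

int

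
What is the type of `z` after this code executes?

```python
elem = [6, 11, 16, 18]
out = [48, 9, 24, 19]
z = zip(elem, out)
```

zip() returns a zip iterator object

zip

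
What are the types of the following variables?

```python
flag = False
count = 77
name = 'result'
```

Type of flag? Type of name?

flag is bool; name is str

bool, str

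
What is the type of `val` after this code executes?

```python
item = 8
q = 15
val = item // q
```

int // int returns int (8 // 15 = 0)

int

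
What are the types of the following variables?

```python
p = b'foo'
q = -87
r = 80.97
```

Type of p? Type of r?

p is bytes; r is float

bytes, float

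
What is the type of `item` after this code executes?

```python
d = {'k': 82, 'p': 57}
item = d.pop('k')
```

dict.pop() returns the value (int)

int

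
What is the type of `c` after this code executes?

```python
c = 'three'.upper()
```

str.upper() returns str

str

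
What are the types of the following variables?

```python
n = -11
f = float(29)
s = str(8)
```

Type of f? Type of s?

f is float; s is str

float, str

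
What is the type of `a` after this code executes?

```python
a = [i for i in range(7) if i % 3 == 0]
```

A list comprehension [...] produces a list

list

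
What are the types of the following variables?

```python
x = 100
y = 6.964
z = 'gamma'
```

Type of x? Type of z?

x is int; z is str

int, str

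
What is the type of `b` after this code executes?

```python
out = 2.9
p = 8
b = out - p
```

float - int returns float (2.9 - 8 = -5.1)

float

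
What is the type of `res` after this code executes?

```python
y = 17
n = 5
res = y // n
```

int // int returns int (17 // 5 = 3)

int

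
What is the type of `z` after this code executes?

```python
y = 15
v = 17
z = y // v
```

int // int returns int (15 // 17 = 0)

int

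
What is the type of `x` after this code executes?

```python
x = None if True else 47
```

Ternary: condition is True, if branch (None) taken → NoneType

NoneType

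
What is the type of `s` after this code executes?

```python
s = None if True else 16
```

Ternary: condition is True, if branch (None) taken → NoneType

NoneType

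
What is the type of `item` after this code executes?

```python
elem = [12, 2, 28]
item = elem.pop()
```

list.pop() returns the popped element (int here)

int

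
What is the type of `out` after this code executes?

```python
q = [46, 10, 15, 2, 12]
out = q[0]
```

Indexing a list of ints returns int (q[0] = 46)

int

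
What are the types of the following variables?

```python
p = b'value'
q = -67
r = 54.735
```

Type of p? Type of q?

p is bytes; q is int

bytes, int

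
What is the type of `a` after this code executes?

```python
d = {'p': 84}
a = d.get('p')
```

dict.get() returns the value (int) when key is found

int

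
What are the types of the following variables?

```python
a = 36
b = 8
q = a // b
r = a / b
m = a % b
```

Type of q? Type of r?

int // int returns int; int / int returns float

int, float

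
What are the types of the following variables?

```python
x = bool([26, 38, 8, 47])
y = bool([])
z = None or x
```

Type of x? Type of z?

bool() returns bool; None or <bool> returns the bool

bool, bool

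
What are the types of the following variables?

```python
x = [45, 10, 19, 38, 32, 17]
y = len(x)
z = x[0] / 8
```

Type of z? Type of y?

int / int returns float; len() returns int

float, int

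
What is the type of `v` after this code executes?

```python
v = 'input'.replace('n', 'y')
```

str.replace() returns str

str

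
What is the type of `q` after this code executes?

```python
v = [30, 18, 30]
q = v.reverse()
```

list.reverse() returns None

NoneType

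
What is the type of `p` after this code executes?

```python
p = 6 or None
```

'or' returns first truthy value (6, int)

int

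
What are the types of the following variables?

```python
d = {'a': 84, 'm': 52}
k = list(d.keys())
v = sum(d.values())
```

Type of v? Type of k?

sum of int values returns int; list(...) returns list

int, list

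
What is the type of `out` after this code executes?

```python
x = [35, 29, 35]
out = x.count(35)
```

list.count() returns int

int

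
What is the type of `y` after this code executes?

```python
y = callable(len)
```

callable() returns bool

bool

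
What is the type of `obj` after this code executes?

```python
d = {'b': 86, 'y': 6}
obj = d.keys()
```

.keys() returns a dict_keys view object

dict_keys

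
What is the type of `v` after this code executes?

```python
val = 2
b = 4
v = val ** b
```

int ** positive int returns int (2 ** 4 = 16)

int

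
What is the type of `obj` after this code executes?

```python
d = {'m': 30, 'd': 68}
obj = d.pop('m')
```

dict.pop() returns the value (int)

int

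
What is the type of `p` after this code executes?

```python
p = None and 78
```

'and' returns first falsy value (None)

NoneType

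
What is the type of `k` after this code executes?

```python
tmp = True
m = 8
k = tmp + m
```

bool + int returns int (True is 1, so 1 + 8 = 9)

int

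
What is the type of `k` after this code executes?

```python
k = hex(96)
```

hex() returns str representation

str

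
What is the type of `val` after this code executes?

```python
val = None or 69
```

'or' with None returns the other value (69, int)

int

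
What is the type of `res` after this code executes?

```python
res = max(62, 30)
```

max() of ints returns int

int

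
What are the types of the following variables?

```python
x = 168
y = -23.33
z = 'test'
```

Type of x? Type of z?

x is int; z is str

int, str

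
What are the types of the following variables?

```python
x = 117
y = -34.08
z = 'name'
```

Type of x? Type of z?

x is int; z is str

int, str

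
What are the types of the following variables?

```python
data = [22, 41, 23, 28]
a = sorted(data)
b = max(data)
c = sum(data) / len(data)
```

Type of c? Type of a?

int / int returns float; sorted() returns list

float, list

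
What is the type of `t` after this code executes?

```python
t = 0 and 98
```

'and' returns the first falsy value (0, which is int)

int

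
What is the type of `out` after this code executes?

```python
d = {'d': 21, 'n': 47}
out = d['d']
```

Accessing dict[str, int] with key 'd' returns int value 21

int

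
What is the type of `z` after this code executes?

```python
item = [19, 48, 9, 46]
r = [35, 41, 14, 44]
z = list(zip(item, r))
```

list(zip(...)) returns a list of tuples

list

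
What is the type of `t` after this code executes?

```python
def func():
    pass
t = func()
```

A function with no return statement returns None

NoneType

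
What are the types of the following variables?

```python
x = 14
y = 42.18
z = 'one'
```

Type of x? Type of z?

x is int; z is str

int, str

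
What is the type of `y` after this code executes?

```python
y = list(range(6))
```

list(range(...)) returns list

list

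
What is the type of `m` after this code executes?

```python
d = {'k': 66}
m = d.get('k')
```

dict.get() returns the value (int) when key is found

int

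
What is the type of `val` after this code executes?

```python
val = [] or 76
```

'or' returns first truthy value (76, which is int)

int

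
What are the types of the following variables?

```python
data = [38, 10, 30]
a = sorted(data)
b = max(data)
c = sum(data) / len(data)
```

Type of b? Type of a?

max of ints returns int; sorted() returns list

int, list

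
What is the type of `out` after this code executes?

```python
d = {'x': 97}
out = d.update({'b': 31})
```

dict.update() returns None

NoneType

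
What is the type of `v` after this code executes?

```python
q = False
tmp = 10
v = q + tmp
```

bool + int returns int (False is 0, so 0 + 10 = 10)

int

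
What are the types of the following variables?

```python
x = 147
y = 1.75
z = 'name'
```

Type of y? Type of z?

y is float; z is str

float, str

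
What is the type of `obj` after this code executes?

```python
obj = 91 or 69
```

'or' returns the first truthy value (91, which is int)

int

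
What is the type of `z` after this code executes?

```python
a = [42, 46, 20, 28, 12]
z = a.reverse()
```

list.reverse() returns None

NoneType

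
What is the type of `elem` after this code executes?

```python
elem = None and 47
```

'and' returns first falsy value (None)

NoneType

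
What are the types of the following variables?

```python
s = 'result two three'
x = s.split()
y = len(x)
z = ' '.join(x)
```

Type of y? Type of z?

len() returns int; str.join() returns str

int, str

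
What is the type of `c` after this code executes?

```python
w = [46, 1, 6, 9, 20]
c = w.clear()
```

list.clear() returns None

NoneType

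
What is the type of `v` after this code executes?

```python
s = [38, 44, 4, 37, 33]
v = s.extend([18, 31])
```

list.extend() returns None

NoneType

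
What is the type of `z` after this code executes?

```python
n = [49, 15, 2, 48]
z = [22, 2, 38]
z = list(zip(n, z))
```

list(zip(...)) returns a list of tuples

list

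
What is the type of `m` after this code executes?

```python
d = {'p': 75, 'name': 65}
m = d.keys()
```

.keys() returns a dict_keys view object

dict_keys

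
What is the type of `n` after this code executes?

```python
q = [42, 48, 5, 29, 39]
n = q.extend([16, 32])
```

list.extend() returns None

NoneType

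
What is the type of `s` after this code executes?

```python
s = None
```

None has type NoneType

NoneType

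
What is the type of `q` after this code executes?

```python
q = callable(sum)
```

callable() returns bool

bool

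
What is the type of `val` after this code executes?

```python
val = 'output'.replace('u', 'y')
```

str.replace() returns str

str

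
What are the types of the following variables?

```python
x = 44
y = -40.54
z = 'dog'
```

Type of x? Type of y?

x is int; y is float

int, float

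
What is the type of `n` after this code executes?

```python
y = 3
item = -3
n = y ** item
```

int ** negative int returns float

float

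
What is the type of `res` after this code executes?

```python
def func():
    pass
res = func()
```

A function with no return statement returns None

NoneType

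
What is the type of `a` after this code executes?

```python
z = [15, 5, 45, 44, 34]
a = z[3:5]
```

Slicing a list always returns a list

list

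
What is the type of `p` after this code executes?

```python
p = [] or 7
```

'or' returns first truthy value (7, which is int)

int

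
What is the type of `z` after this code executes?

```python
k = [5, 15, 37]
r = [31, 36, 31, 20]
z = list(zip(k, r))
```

list(zip(...)) returns a list of tuples

list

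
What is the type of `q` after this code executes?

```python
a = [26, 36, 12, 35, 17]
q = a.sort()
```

list.sort() returns None (sorts in place)

NoneType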